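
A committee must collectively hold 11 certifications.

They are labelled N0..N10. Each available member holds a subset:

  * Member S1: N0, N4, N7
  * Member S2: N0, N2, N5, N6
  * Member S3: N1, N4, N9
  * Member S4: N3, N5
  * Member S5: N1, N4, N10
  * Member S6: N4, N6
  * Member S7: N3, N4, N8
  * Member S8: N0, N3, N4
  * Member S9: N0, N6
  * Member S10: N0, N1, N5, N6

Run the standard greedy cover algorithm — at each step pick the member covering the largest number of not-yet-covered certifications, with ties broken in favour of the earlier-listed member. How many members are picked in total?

5

Greedy: pick S2 (covers 4 new) → pick S3 (covers 3 new) → pick S7 (covers 2 new) → pick S1 (covers 1 new) → pick S5 (covers 1 new). Total picks: 5.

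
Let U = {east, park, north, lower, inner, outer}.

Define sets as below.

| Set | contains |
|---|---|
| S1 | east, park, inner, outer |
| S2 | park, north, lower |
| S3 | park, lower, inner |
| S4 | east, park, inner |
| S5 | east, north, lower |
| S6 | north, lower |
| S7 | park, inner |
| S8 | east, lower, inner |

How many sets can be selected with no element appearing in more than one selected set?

2

S6, S7 are pairwise disjoint (S6={north,lower}; S7={park,inner}).
Every remaining set overlaps one of these, and no 3 of the listed sets are pairwise disjoint, so 2 is the maximum.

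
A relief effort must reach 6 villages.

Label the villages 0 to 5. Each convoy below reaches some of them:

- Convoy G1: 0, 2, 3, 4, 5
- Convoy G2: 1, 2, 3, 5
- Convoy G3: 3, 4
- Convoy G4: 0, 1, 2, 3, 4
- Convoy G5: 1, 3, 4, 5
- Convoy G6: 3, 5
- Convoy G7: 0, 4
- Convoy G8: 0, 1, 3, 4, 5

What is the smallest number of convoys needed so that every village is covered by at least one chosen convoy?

G2 and G8 together: G2 ∪ G8 = {0, 1, 2, 3, 4, 5} — every village is covered.
No single convoy has all 6 villages (the largest, G1, has 5), so 2 is optimal.

2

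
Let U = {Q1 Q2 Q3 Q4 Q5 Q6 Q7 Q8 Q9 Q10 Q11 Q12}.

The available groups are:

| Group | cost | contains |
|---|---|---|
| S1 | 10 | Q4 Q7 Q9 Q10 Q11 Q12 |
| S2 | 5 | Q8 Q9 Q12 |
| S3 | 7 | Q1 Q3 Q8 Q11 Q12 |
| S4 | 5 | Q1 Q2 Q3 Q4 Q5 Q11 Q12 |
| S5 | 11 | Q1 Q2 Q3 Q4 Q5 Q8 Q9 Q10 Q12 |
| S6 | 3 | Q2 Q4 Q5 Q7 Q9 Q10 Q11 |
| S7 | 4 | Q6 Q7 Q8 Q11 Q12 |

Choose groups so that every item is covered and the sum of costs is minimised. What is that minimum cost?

12

S4, S6, S7 together cover every item (S4 ∪ S6 ∪ S7 = {Q1, Q2, Q3, Q4, Q5, Q6, Q7, Q8, Q9, Q10, Q11, Q12}); total cost 5 + 3 + 4 = 12.
No covering selection has total cost below 12.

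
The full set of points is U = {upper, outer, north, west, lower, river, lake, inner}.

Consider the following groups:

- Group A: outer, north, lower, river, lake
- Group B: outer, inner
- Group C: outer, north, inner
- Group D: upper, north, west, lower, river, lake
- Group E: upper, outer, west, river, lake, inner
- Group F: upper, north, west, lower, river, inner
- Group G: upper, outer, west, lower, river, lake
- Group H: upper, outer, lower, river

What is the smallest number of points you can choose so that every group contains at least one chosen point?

T = {outer, lower} meets every group (each contains at least one member of T), and |T| = 2.
The groups B, D are pairwise disjoint, so any hitting set needs a separate point for each — at least 2. Hence 2 is optimal.

2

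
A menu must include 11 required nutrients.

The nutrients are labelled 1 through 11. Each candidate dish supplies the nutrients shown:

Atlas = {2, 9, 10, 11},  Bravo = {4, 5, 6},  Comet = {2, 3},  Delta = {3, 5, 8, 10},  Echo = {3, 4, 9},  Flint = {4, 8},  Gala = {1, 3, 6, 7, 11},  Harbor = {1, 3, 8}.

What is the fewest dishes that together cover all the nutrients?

4

Take {Atlas, Delta, Echo, Gala}. Their union is {1, 2, 3, 4, 5, 6, 7, 8, 9, 10, 11}, which is all 11 nutrients.
No 3 of the 8 dishes cover everything (all 56 combinations miss at least one nutrient), so 4 is optimal.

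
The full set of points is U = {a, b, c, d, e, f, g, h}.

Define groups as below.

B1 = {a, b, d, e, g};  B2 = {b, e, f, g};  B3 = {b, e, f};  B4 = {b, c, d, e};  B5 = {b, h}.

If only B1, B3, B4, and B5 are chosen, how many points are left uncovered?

0

Union of B1, B3, B4, B5 = {a, b, c, d, e, f, g, h} — that's every point, so 0 are uncovered.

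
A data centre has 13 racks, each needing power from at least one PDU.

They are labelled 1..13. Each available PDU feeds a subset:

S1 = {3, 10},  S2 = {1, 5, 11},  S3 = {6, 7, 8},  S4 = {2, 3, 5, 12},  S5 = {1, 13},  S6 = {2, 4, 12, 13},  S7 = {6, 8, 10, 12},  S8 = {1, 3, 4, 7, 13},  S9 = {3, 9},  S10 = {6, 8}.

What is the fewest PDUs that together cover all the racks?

5

S1 and S2 and S3 and S6 and S9 together: S1 ∪ S2 ∪ S3 ∪ S6 ∪ S9 = {1, 2, 3, 4, 5, 6, 7, 8, 9, 10, 11, 12, 13} — every rack is covered.
No 4 of the 10 PDUs cover everything (all 210 combinations miss at least one rack), so 5 is optimal.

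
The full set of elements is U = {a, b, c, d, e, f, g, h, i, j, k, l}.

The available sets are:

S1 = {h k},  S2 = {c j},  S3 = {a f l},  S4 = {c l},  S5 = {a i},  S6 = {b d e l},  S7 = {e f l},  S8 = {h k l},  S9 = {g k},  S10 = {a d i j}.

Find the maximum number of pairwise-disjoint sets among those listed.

S1, S2, S5, S7 are pairwise disjoint (S1={h,k}; S2={c,j}; S5={a,i}; S7={e,f,l}).
Every remaining set overlaps one of these, and no 5 of the listed sets are pairwise disjoint, so 4 is the maximum.

4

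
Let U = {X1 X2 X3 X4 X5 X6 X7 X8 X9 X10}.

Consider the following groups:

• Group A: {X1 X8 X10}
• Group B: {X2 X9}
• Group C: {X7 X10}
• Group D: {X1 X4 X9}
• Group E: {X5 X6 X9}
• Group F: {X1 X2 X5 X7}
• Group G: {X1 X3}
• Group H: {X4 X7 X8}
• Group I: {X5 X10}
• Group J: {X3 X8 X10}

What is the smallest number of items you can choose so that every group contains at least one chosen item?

Take T = {X3, X7, X9, X10}. Each listed group contains at least one of these, so T is a hitting set of size 4.
The groups B, G, H, I are pairwise disjoint, so any hitting set needs a separate item for each — at least 4. Hence 4 is optimal.

4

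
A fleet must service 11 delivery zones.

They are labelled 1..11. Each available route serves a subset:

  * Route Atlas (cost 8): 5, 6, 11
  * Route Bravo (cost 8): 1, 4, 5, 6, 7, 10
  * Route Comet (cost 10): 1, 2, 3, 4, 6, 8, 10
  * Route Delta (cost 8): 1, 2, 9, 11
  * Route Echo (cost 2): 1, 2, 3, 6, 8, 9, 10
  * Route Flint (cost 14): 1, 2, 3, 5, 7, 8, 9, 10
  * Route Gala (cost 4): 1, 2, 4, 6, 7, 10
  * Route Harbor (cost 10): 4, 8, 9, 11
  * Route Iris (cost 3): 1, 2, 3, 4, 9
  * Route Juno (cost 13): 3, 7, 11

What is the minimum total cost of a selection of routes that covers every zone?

14

Atlas, Echo, Gala together cover every zone (Atlas ∪ Echo ∪ Gala = {1, 2, 3, 4, 5, 6, 7, 8, 9, 10, 11}); total cost 8 + 2 + 4 = 14.
No covering selection has total cost below 14.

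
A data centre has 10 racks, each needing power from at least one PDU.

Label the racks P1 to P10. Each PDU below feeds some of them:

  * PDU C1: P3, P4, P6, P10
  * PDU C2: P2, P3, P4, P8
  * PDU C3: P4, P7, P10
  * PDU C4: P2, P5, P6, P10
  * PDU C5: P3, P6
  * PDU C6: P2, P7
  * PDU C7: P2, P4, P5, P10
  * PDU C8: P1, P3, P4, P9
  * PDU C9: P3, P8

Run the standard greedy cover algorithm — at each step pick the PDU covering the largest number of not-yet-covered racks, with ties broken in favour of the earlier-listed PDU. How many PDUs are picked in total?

Greedy: pick C1 (covers 4 new) → pick C2 (covers 2 new) → pick C8 (covers 2 new) → pick C3 (covers 1 new) → pick C4 (covers 1 new). Total picks: 5.
(The true minimum cover uses only 4 PDUs, so greedy is not optimal here.)

5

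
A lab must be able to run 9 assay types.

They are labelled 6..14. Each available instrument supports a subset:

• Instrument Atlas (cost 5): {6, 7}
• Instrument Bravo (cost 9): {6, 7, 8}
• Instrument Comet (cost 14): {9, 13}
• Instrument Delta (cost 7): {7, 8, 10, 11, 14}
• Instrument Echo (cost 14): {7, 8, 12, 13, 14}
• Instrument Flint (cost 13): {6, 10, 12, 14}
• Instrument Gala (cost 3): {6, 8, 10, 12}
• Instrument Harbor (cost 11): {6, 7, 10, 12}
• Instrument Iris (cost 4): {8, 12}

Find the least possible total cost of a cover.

Comet, Delta, Gala together cover every assay (Comet ∪ Delta ∪ Gala = {6, 7, 8, 9, 10, 11, 12, 13, 14}); total cost 14 + 7 + 3 = 24.
No covering selection has total cost below 24.

24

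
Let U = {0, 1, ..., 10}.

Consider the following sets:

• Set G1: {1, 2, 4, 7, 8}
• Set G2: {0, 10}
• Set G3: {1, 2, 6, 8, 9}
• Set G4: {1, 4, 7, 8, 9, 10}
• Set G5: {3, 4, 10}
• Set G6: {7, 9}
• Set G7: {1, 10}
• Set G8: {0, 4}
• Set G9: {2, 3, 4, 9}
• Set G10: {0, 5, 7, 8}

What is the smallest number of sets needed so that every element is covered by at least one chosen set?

3

G3 and G5 and G10 together: G3 ∪ G5 ∪ G10 = {0, 1, 2, 3, 4, 5, 6, 7, 8, 9, 10} — every element is covered.
Only G10 contains 5, so G10 is forced; the remaining 7 elements need at least 2 more sets (each remaining set adds at most 4) — so at least 3 sets are needed, and 3 is optimal.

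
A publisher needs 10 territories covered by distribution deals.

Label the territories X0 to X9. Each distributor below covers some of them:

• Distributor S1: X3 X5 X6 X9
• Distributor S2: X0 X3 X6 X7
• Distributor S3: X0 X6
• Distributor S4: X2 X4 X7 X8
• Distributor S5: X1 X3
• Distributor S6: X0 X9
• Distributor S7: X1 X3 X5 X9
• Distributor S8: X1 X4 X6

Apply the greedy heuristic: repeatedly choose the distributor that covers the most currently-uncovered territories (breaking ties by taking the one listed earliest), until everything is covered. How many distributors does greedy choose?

4

Greedy: pick S1 (covers 4 new) → pick S4 (covers 4 new) → pick S2 (covers 1 new) → pick S5 (covers 1 new). Total picks: 4.
(The true minimum cover uses only 3 distributors, so greedy is not optimal here.)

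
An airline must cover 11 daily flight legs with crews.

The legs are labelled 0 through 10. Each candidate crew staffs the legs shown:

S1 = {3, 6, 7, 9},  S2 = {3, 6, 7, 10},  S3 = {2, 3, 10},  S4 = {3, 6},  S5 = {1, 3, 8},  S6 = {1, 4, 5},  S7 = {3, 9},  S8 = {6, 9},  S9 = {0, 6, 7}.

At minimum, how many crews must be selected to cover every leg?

5

Take {S3, S5, S6, S8, S9}. Their union is {0, 1, 2, 3, 4, 5, 6, 7, 8, 9, 10}, which is all 11 legs.
No 4 of the 9 crews cover everything (all 126 combinations miss at least one leg), so 5 is optimal.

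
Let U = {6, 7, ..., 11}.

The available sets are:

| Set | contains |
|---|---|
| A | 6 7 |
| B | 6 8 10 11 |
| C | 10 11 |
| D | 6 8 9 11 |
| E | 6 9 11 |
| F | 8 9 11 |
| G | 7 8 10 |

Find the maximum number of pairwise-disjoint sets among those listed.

E, G are pairwise disjoint (E={6,9,11}; G={7,8,10}).
Every remaining set overlaps one of these, and no 3 of the listed sets are pairwise disjoint, so 2 is the maximum.

2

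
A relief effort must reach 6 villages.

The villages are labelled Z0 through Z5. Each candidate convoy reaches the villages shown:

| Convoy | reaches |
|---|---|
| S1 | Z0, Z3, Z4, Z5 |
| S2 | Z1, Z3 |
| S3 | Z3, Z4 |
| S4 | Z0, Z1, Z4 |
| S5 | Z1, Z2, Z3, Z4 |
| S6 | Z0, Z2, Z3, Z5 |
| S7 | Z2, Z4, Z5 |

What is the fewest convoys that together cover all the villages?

Take {S5, S6}. Their union is {Z0, Z1, Z2, Z3, Z4, Z5}, which is all 6 villages.
No single convoy has all 6 villages (the largest, S1, has 4), so 2 is optimal.

2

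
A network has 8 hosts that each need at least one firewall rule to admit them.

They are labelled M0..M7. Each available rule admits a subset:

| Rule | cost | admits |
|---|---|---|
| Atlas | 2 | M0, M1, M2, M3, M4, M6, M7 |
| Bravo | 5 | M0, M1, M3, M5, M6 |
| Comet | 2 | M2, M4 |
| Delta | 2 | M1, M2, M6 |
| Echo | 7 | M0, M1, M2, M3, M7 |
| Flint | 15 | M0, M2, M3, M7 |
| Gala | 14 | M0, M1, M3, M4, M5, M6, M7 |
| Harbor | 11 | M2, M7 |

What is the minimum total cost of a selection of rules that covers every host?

7

Atlas, Bravo together cover every host (Atlas ∪ Bravo = {M0, M1, M2, M3, M4, M5, M6, M7}); total cost 2 + 5 = 7.
No covering selection has total cost below 7.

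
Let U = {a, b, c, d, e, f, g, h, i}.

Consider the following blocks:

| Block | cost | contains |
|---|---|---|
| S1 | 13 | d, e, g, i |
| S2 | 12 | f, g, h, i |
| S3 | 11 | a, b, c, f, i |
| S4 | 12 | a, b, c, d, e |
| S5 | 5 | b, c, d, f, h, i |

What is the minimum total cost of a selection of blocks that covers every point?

S2, S4 together cover every point (S2 ∪ S4 = {a, b, c, d, e, f, g, h, i}); total cost 12 + 12 = 24.
The greedy pick S5, S4, S2 costs 29; no covering selection beats 24.

24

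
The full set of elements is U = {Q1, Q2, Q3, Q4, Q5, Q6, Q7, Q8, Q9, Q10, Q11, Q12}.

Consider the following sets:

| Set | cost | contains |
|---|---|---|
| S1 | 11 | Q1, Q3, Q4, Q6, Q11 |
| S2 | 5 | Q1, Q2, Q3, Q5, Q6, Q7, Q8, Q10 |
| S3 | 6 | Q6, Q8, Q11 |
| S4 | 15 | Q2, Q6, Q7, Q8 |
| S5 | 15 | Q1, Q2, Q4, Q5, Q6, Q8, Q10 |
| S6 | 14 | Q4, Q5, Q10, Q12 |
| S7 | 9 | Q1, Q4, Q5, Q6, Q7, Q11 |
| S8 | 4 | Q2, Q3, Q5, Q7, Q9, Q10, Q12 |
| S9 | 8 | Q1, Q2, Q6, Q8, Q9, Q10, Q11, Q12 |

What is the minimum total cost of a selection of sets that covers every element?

S2, S7, S8 together cover every element (S2 ∪ S7 ∪ S8 = {Q1, Q2, Q3, Q4, Q5, Q6, Q7, Q8, Q9, Q10, Q11, Q12}); total cost 5 + 9 + 4 = 18.
No covering selection has total cost below 18.

18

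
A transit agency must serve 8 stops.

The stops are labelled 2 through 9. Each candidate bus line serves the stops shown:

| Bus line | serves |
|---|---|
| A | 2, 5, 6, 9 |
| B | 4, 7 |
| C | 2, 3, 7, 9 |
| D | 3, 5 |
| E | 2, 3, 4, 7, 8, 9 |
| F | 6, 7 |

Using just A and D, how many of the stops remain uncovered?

Union of A, D = {2, 3, 5, 6, 9}.
Not covered: 4, 7, 8 — 3 stops.

3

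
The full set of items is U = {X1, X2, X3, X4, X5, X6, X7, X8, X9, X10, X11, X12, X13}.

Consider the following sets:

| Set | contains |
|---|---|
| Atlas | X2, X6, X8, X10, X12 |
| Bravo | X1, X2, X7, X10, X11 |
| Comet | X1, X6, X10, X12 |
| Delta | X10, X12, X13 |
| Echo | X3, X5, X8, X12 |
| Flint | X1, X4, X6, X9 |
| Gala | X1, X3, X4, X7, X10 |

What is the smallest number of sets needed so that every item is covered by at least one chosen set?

4

Bravo and Delta and Echo and Flint together: Bravo ∪ Delta ∪ Echo ∪ Flint = {X1, X2, X3, X4, X5, X6, X7, X8, X9, X10, X11, X12, X13} — every item is covered.
Only Flint contains X9, so Flint is forced; the remaining 9 items need at least 3 more sets (each remaining set adds at most 4) — so at least 4 sets are needed, and 4 is optimal.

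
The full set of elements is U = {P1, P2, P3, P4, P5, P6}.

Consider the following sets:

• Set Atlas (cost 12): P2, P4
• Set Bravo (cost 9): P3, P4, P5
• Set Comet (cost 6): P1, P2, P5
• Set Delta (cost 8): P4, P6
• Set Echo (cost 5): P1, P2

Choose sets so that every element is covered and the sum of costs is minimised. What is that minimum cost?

Bravo, Delta, Echo together cover every element (Bravo ∪ Delta ∪ Echo = {P1, P2, P3, P4, P5, P6}); total cost 9 + 8 + 5 = 22.
The greedy pick Comet, Delta, Bravo costs 23; no covering selection beats 22.

22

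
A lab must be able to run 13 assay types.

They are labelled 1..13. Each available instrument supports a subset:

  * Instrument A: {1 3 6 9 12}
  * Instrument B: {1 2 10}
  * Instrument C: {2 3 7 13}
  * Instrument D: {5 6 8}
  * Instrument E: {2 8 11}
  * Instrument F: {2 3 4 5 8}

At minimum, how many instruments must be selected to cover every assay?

5

Take {A, B, C, E, F}. Their union is {1, 2, 3, 4, 5, 6, 7, 8, 9, 10, 11, 12, 13}, which is all 13 assays.
No 4 of the 6 instruments cover everything (all 15 combinations miss at least one assay), so 5 is optimal.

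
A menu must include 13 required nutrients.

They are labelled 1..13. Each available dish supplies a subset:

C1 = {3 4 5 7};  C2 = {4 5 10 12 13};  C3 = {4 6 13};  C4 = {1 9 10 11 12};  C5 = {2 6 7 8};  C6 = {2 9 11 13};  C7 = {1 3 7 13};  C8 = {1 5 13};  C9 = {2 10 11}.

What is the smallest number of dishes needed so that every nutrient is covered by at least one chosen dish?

C1 and C3 and C4 and C5 together: C1 ∪ C3 ∪ C4 ∪ C5 = {1, 2, 3, 4, 5, 6, 7, 8, 9, 10, 11, 12, 13} — every nutrient is covered.
No 3 of the 9 dishes cover everything (all 84 combinations miss at least one nutrient), so 4 is optimal.

4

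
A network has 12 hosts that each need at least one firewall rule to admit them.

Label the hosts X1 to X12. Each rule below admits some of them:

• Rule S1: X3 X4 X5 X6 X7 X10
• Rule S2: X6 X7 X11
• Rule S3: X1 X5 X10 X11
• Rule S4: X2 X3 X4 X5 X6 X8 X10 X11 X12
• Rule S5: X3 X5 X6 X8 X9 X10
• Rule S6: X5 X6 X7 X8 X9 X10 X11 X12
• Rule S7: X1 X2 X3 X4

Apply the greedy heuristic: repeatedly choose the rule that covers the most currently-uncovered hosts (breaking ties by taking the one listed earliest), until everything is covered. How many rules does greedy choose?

3

Greedy: pick S4 (covers 9 new) → pick S6 (covers 2 new) → pick S3 (covers 1 new). Total picks: 3.
(The true minimum cover uses only 2 rules, so greedy is not optimal here.)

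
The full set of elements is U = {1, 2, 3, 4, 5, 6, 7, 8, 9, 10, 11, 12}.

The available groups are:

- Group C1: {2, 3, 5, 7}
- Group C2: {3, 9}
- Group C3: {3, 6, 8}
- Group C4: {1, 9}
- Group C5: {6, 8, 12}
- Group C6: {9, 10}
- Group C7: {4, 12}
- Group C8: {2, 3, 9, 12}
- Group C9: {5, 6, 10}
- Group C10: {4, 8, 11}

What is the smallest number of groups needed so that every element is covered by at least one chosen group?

C1 and C4 and C7 and C9 and C10 together: C1 ∪ C4 ∪ C7 ∪ C9 ∪ C10 = {1, 2, 3, 4, 5, 6, 7, 8, 9, 10, 11, 12} — every element is covered.
No 4 of the 10 groups cover everything (all 210 combinations miss at least one element), so 5 is optimal.

5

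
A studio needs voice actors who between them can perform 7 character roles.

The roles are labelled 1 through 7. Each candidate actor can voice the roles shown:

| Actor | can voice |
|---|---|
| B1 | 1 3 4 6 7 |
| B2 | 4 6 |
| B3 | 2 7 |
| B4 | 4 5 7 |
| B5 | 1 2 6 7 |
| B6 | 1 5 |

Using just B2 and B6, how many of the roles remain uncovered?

3

Union of B2, B6 = {1, 4, 5, 6}.
Not covered: 2, 3, 7 — 3 roles.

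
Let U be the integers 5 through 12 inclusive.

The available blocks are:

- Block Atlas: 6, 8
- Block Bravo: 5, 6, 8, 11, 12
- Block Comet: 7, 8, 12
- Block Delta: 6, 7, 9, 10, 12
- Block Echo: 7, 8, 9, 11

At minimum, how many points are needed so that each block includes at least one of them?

2

The 2 points {6, 7} hit every block.
No single point lies in every block, so at least 2 are needed and 2 is optimal.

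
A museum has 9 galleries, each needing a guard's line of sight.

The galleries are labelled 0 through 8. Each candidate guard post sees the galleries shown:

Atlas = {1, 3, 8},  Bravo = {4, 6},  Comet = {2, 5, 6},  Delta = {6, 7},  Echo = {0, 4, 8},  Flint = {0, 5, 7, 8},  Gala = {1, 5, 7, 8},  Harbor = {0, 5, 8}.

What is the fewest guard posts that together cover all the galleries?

Take {Atlas, Comet, Echo, Gala}. Their union is {0, 1, 2, 3, 4, 5, 6, 7, 8}, which is all 9 galleries.
No 3 of the 8 guard posts cover everything (all 56 combinations miss at least one gallery), so 4 is optimal.

4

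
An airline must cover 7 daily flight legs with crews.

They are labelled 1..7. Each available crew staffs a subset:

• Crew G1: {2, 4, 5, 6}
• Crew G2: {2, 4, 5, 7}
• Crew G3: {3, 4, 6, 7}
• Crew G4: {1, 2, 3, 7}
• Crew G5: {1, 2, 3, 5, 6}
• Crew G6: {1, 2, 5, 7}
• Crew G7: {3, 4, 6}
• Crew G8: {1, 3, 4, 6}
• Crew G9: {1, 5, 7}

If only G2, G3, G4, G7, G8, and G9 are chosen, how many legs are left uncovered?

0

Union of G2, G3, G4, G7, G8, G9 = {1, 2, 3, 4, 5, 6, 7} — that's every leg, so 0 are uncovered.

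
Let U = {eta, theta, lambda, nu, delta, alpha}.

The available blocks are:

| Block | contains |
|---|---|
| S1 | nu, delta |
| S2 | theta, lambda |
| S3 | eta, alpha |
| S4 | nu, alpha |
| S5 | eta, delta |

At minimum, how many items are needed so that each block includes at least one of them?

The 3 items {theta, delta, alpha} hit every block.
The blocks S1, S2, S3 are pairwise disjoint, so any hitting set needs a separate item for each — at least 3. Hence 3 is optimal.

3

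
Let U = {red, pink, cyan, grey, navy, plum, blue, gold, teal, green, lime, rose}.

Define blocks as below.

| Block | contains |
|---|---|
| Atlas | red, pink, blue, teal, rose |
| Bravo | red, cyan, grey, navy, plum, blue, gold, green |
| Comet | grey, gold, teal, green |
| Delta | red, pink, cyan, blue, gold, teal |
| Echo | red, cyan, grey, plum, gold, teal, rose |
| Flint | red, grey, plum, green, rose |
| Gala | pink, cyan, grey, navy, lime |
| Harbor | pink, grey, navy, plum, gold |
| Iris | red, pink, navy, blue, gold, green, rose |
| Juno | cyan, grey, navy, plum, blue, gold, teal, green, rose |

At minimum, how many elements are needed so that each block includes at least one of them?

H = {red, grey} meets every block (each contains at least one member of H), and |H| = 2.
No single element lies in every block, so at least 2 are needed and 2 is optimal.

2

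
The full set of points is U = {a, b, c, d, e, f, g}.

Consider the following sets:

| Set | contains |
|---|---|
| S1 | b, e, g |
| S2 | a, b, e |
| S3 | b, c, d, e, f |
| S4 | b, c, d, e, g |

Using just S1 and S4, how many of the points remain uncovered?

2

Union of S1, S4 = {b, c, d, e, g}.
Not covered: a, f — 2 points.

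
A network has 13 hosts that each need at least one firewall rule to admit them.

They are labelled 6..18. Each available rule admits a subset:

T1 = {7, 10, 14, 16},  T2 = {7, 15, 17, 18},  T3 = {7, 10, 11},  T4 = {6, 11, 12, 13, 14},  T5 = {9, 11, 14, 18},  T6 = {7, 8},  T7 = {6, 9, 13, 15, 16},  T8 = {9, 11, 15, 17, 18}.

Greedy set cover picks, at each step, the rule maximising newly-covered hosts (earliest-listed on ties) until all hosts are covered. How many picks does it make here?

5

Greedy: pick T4 (covers 5 new) → pick T2 (covers 4 new) → pick T1 (covers 2 new) → pick T5 (covers 1 new) → pick T6 (covers 1 new). Total picks: 5.
(The true minimum cover uses only 4 rules, so greedy is not optimal here.)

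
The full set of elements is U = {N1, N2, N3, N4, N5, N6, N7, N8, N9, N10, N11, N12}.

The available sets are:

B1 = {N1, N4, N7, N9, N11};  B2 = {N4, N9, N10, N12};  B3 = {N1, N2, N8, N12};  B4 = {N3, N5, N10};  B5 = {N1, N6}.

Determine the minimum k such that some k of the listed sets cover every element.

B1 and B3 and B4 and B5 together: B1 ∪ B3 ∪ B4 ∪ B5 = {N1, N2, N3, N4, N5, N6, N7, N8, N9, N10, N11, N12} — every element is covered.
Only B5 contains N6, so B5 is forced; the remaining 10 elements need at least 3 more sets (each remaining set adds at most 4) — so at least 4 sets are needed, and 4 is optimal.

4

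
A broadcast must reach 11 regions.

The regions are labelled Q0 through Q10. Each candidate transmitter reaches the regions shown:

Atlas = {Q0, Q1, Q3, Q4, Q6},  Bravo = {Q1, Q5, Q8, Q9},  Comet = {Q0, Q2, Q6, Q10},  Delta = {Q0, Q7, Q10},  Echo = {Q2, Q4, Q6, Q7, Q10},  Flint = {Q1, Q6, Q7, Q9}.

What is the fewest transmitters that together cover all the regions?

Take {Atlas, Bravo, Echo}. Their union is {Q0, Q1, Q2, Q3, Q4, Q5, Q6, Q7, Q8, Q9, Q10}, which is all 11 regions.
Each transmitter has at most 5 regions, and 2·5 = 10 < 11 — so at least 3 transmitters are needed, and 3 is optimal.

3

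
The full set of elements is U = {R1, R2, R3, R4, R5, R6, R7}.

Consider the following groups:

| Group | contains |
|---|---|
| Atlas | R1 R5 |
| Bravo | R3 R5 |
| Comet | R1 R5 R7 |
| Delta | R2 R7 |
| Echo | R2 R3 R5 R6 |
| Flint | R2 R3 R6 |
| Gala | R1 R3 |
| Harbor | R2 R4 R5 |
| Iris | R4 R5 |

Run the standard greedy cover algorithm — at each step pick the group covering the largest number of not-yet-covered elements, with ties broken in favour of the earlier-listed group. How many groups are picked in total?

Greedy: pick Echo (covers 4 new) → pick Comet (covers 2 new) → pick Harbor (covers 1 new). Total picks: 3.

3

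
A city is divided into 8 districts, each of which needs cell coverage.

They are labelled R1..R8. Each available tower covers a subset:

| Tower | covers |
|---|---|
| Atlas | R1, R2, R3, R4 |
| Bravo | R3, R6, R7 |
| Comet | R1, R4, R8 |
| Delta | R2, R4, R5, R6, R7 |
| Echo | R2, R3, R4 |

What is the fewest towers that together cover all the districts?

Comet and Delta and Echo together: Comet ∪ Delta ∪ Echo = {R1, R2, R3, R4, R5, R6, R7, R8} — every district is covered.
Only Delta contains R5, so Delta is forced; the remaining 3 districts need at least 2 more towers (each remaining tower adds at most 2) — so at least 3 towers are needed, and 3 is optimal.

3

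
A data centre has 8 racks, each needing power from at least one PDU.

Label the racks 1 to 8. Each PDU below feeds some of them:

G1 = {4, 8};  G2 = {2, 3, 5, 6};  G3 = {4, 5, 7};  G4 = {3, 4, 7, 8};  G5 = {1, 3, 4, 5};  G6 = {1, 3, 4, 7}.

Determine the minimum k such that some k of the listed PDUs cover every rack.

G2 and G4 and G6 together: G2 ∪ G4 ∪ G6 = {1, 2, 3, 4, 5, 6, 7, 8} — every rack is covered.
Only G2 contains 2, so G2 is forced; the remaining 4 racks need at least 2 more PDUs (each remaining PDU adds at most 3) — so at least 3 PDUs are needed, and 3 is optimal.

3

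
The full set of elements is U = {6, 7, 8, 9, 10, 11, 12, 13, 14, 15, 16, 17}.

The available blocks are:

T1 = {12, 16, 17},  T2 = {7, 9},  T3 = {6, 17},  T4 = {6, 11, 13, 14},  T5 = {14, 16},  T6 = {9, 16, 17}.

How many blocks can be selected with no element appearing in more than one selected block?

3

T1, T2, T4 are pairwise disjoint (T1={12,16,17}; T2={7,9}; T4={6,11,13,14}).
Every remaining block overlaps one of these, and no 4 of the listed blocks are pairwise disjoint, so 3 is the maximum.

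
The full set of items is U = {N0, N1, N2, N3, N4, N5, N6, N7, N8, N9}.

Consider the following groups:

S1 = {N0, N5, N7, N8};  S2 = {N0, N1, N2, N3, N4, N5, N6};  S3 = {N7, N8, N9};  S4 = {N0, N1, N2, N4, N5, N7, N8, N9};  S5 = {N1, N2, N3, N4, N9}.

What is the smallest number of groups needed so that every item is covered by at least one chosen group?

S2 and S4 together: S2 ∪ S4 = {N0, N1, N2, N3, N4, N5, N6, N7, N8, N9} — every item is covered.
No single group has all 10 items (the largest, S4, has 8), so 2 is optimal.

2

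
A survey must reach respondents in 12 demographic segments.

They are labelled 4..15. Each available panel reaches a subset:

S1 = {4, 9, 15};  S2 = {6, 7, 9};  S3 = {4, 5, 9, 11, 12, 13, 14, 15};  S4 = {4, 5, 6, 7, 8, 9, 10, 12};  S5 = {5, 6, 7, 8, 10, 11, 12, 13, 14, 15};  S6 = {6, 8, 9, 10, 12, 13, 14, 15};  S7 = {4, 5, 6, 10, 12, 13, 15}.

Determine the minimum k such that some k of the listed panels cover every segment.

S1 and S5 together: S1 ∪ S5 = {4, 5, 6, 7, 8, 9, 10, 11, 12, 13, 14, 15} — every segment is covered.
No single panel has all 12 segments (the largest, S5, has 10), so 2 is optimal.

2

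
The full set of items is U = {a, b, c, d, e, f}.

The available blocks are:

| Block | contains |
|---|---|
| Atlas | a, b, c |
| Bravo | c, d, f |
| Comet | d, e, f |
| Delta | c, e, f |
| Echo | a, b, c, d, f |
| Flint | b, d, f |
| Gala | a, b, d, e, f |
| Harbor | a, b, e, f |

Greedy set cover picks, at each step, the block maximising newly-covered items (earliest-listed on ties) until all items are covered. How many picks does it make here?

2

Greedy: pick Echo (covers 5 new) → pick Comet (covers 1 new). Total picks: 2.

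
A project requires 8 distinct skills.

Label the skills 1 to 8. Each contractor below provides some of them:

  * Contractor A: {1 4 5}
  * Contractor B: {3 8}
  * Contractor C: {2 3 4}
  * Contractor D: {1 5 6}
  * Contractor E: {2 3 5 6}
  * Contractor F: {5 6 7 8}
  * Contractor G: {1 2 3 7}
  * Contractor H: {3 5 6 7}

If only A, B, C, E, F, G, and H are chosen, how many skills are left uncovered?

Union of A, B, C, E, F, G, H = {1, 2, 3, 4, 5, 6, 7, 8} — that's every skill, so 0 are uncovered.

0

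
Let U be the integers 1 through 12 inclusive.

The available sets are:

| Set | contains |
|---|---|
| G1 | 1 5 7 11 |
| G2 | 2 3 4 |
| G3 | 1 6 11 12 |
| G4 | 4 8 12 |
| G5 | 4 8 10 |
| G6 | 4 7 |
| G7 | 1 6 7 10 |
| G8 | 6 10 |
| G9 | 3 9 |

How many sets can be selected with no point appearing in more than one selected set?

4

G1, G4, G8, G9 are pairwise disjoint (G1={1,5,7,11}; G4={4,8,12}; G8={6,10}; G9={3,9}).
Every remaining set overlaps one of these, and no 5 of the listed sets are pairwise disjoint, so 4 is the maximum.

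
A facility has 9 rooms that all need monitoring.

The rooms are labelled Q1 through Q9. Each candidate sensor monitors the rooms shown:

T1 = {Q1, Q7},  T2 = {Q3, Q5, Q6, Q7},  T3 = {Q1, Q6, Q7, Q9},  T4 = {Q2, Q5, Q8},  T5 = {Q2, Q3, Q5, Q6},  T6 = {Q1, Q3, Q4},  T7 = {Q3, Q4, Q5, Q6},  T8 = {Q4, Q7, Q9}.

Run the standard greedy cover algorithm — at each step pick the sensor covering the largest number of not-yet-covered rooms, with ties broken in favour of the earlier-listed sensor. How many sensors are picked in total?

Greedy: pick T2 (covers 4 new) → pick T3 (covers 2 new) → pick T4 (covers 2 new) → pick T6 (covers 1 new). Total picks: 4.
(The true minimum cover uses only 3 sensors, so greedy is not optimal here.)

4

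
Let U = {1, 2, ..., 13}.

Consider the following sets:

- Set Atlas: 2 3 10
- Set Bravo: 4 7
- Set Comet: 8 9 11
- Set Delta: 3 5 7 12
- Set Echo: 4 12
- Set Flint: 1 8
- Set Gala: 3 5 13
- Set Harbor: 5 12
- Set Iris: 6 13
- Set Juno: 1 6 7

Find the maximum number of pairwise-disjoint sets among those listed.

Atlas, Bravo, Comet, Harbor, Iris are pairwise disjoint (Atlas={2,3,10}; Bravo={4,7}; Comet={8,9,11}; Harbor={5,12}; Iris={6,13}).
Every remaining set overlaps one of these, and no 6 of the listed sets are pairwise disjoint, so 5 is the maximum.

5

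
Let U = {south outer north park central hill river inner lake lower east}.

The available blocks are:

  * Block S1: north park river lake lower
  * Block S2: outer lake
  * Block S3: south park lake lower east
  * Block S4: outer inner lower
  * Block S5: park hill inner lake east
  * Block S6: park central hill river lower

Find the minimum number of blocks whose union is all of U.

S1 and S3 and S4 and S6 together: S1 ∪ S3 ∪ S4 ∪ S6 = {south, outer, north, park, central, hill, river, inner, lake, lower, east} — every element is covered.
No 3 of the 6 blocks cover everything (all 20 combinations miss at least one element), so 4 is optimal.

4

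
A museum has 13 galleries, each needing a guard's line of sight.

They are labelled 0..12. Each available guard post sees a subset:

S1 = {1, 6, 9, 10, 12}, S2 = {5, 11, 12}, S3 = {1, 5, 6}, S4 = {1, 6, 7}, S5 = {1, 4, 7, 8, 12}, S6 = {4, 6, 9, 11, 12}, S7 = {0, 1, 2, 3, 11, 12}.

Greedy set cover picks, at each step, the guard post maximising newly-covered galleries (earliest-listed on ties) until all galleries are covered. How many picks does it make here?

4

Greedy: pick S7 (covers 6 new) → pick S1 (covers 3 new) → pick S5 (covers 3 new) → pick S2 (covers 1 new). Total picks: 4.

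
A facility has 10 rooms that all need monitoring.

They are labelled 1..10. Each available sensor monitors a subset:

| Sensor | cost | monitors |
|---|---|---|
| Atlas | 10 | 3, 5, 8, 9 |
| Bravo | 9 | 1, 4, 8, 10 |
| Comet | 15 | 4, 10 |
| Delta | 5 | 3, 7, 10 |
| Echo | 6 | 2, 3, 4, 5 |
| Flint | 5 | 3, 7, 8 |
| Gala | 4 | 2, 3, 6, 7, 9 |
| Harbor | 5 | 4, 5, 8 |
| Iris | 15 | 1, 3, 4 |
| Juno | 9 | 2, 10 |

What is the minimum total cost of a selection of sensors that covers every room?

18

Bravo, Gala, Harbor together cover every room (Bravo ∪ Gala ∪ Harbor = {1, 2, 3, 4, 5, 6, 7, 8, 9, 10}); total cost 9 + 4 + 5 = 18.
No covering selection has total cost below 18.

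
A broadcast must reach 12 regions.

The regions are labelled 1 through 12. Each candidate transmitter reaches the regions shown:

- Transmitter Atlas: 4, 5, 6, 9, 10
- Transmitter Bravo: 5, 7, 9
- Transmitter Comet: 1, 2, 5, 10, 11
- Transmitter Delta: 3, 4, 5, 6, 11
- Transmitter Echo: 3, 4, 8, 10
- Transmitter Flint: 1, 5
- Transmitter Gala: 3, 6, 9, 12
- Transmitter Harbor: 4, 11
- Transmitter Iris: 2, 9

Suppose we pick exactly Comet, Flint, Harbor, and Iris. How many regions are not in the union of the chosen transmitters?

5

Union of Comet, Flint, Harbor, Iris = {1, 2, 4, 5, 9, 10, 11}.
Not covered: 3, 6, 7, 8, 12 — 5 regions.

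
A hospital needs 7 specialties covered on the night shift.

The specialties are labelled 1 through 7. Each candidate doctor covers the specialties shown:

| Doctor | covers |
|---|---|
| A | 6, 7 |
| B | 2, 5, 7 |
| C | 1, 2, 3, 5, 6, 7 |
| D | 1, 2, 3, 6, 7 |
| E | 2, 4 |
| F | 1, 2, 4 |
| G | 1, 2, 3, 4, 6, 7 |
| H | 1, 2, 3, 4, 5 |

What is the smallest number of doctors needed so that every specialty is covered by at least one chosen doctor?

Take {C, G}. Their union is {1, 2, 3, 4, 5, 6, 7}, which is all 7 specialties.
No single doctor has all 7 specialties (the largest, C, has 6), so 2 is optimal.

2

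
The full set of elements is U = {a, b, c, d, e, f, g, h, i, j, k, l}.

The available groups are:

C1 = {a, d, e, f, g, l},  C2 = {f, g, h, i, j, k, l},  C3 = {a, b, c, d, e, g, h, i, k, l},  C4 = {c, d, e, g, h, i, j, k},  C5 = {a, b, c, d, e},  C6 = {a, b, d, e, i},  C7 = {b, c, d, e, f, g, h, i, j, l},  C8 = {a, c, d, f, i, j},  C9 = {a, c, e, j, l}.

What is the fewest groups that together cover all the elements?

2

C2 and C3 together: C2 ∪ C3 = {a, b, c, d, e, f, g, h, i, j, k, l} — every element is covered.
No single group has all 12 elements (the largest, C3, has 10), so 2 is optimal.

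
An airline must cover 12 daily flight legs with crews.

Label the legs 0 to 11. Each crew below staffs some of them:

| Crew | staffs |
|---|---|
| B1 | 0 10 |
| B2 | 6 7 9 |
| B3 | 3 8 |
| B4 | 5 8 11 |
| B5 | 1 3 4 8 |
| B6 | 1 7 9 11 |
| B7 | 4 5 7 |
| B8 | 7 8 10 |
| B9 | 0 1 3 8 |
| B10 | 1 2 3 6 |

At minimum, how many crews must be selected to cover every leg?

B1 and B2 and B4 and B7 and B10 together: B1 ∪ B2 ∪ B4 ∪ B7 ∪ B10 = {0, 1, 2, 3, 4, 5, 6, 7, 8, 9, 10, 11} — every leg is covered.
No 4 of the 10 crews cover everything (all 210 combinations miss at least one leg), so 5 is optimal.

5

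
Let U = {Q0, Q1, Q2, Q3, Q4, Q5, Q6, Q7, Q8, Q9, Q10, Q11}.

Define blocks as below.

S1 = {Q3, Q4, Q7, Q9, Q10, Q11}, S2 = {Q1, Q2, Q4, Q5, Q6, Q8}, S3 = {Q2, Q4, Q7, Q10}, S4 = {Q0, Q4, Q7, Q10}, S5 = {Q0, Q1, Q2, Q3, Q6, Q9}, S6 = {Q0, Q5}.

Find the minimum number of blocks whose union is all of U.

S1, S2, and S6 cover everything between them: the union {Q0, Q1, Q2, Q3, Q4, Q5, Q6, Q7, Q8, Q9, Q10, Q11} is all of U.
Only S2 contains Q8, so S2 is forced; the remaining 6 items need at least 2 more blocks (each remaining block adds at most 5) — so at least 3 blocks are needed, and 3 is optimal.

3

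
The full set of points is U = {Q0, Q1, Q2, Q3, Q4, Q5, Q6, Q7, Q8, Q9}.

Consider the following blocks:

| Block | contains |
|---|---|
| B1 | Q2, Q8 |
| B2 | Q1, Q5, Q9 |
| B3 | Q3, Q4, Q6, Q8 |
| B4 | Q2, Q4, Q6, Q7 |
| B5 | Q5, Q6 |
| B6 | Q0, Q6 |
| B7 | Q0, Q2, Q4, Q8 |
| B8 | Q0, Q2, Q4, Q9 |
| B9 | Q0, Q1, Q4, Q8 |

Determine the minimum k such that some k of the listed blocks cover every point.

B2 and B3 and B4 and B6 together: B2 ∪ B3 ∪ B4 ∪ B6 = {Q0, Q1, Q2, Q3, Q4, Q5, Q6, Q7, Q8, Q9} — every point is covered.
No 3 of the 9 blocks cover everything (all 84 combinations miss at least one point), so 4 is optimal.

4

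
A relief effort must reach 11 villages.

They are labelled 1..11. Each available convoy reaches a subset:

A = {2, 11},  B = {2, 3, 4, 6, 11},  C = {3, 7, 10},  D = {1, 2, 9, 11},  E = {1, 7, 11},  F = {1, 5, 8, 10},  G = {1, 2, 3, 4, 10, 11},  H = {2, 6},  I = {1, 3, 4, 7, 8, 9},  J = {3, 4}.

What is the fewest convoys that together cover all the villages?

B and F and I together: B ∪ F ∪ I = {1, 2, 3, 4, 5, 6, 7, 8, 9, 10, 11} — every village is covered.
Only F contains 5, so F is forced; the remaining 7 villages need at least 2 more convoys (each remaining convoy adds at most 5) — so at least 3 convoys are needed, and 3 is optimal.

3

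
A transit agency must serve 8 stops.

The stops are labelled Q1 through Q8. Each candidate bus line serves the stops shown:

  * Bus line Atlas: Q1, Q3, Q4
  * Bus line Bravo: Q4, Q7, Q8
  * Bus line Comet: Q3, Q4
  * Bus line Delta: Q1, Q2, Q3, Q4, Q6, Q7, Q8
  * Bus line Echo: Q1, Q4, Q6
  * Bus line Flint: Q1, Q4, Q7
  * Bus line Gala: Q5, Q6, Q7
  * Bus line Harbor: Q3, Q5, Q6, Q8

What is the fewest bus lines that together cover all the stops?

Delta and Gala together: Delta ∪ Gala = {Q1, Q2, Q3, Q4, Q5, Q6, Q7, Q8} — every stop is covered.
No single bus line has all 8 stops (the largest, Delta, has 7), so 2 is optimal.

2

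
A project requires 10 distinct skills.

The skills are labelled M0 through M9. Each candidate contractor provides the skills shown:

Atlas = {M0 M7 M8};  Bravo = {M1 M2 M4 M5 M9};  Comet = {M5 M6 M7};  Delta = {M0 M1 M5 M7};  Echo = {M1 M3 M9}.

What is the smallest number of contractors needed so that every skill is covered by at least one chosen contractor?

4

Atlas and Bravo and Comet and Echo together: Atlas ∪ Bravo ∪ Comet ∪ Echo = {M0, M1, M2, M3, M4, M5, M6, M7, M8, M9} — every skill is covered.
Only Echo contains M3, so Echo is forced; the remaining 7 skills need at least 3 more contractors (each remaining contractor adds at most 3) — so at least 4 contractors are needed, and 4 is optimal.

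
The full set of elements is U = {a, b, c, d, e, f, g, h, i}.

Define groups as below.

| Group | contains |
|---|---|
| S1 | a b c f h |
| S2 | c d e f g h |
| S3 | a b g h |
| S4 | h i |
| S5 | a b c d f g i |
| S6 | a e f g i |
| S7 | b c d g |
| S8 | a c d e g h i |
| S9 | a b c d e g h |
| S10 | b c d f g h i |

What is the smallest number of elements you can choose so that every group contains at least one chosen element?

Take T = {g, h}. Each listed group contains at least one of these, so T is a hitting set of size 2.
The groups S4, S7 are pairwise disjoint, so any hitting set needs a separate element for each — at least 2. Hence 2 is optimal.

2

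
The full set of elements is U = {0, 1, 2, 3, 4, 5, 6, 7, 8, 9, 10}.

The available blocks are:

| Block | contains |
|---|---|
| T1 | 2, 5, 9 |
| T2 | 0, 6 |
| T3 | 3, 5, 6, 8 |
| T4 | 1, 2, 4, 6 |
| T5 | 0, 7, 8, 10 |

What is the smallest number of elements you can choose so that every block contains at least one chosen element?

Take H = {2, 6, 10}. Each listed block contains at least one of these, so H is a hitting set of size 3.
No choice of 2 elements meets every block, so 3 is the minimum.

3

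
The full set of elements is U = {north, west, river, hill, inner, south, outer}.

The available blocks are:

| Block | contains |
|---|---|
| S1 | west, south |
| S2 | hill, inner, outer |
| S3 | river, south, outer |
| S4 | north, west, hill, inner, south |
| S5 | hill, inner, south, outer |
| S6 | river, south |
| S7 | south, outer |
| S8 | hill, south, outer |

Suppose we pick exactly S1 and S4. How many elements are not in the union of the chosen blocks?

2

Union of S1, S4 = {north, west, hill, inner, south}.
Not covered: river, outer — 2 elements.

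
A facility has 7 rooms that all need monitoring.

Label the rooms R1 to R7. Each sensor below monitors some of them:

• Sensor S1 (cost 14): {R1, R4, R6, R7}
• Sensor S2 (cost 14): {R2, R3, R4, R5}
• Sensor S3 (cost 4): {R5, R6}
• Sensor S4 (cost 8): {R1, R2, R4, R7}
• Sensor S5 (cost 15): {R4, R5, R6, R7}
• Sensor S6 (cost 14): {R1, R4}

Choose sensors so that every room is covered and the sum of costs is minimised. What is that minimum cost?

26

S2, S3, S4 together cover every room (S2 ∪ S3 ∪ S4 = {R1, R2, R3, R4, R5, R6, R7}); total cost 14 + 4 + 8 = 26.
No covering selection has total cost below 26.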